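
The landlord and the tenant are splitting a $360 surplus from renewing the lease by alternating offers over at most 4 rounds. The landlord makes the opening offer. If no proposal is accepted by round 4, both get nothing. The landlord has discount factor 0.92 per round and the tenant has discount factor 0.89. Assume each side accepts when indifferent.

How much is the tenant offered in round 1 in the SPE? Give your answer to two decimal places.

287.98

Round 4 (the tenant proposes): the landlord will accept anything ≥ 0, so the tenant offers 0 and keeps 360.
Round 3 (the landlord proposes): the tenant can get 360 next round, worth 0.89 × 360 = 320.4 now, so the landlord offers 320.4, keeping 39.6.
Round 2 (the tenant proposes): the landlord can get 39.6 next round, worth 0.92 × 39.6 = 36.432 now. The tenant offers 36.432 and keeps 360 − 36.432 = 323.568.
Round 1 (the landlord proposes): the tenant can get 323.568 next round, worth 0.89 × 323.568 = 287.97552 now, so the landlord offers 287.97552, keeping 72.02448.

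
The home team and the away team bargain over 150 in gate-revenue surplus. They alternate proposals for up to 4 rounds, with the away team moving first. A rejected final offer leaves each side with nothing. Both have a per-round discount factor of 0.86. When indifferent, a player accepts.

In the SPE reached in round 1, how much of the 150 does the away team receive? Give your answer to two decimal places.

36.53

Round 4 (the home team proposes): the away team will accept anything ≥ 0, so the home team offers 0 and keeps 150.
Round 3 (the away team proposes): the home team can get 150 next round, worth 0.86 × 150 = 129 now, so the away team offers 129, keeping 21.
Round 2 (the home team proposes): the away team can get 21 next round, worth 0.86 × 21 = 18.06 now; the home team offers that and keeps 131.94.
Round 1 (the away team proposes): the home team can get 131.94 next round, worth 0.86 × 131.94 = 113.4684 now; the away team offers that and keeps 36.5316.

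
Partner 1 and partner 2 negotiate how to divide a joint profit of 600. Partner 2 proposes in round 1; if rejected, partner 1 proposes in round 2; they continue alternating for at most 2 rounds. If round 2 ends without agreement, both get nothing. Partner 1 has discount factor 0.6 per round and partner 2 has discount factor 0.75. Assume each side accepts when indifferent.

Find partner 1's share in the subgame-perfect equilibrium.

Round 2 (partner 1 proposes): partner 2 will accept anything ≥ 0, so partner 1 offers 0 and keeps 600.
Round 1 (partner 2 proposes): partner 1 can get 600 next round, worth 0.6 × 600 = 360 now. Partner 2 offers 360 and keeps 600 − 360 = 240.

360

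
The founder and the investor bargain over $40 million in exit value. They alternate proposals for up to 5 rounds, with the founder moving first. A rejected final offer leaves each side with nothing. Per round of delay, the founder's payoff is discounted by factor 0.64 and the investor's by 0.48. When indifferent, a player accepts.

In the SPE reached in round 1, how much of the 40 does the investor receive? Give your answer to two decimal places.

Round 5 (the founder proposes): rejection yields 0 for the investor; the founder offers 0 and keeps 40.
Round 4 (the investor proposes): the founder can get 40 next round, worth 0.64 × 40 = 25.6 now; the investor offers that and keeps 14.4.
Round 3 (the founder proposes): the investor can get 14.4 next round, worth 0.48 × 14.4 = 6.912 now; the founder offers that and keeps 33.088.
Round 2 (the investor proposes): the founder can get 33.088 next round, worth 0.64 × 33.088 = 21.17632 now. The investor offers 21.17632 and keeps 40 − 21.17632 = 18.82368.
Round 1 (the founder proposes): the investor can get 18.82368 next round, worth 0.48 × 18.82368 = 9.0353664 now. The founder offers 9.0353664 and keeps 40 − 9.0353664 = 30.9646336.

9.04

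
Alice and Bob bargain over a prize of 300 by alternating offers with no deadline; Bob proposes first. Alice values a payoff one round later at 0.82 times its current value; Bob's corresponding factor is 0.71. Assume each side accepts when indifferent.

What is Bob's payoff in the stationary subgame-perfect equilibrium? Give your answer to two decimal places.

In a stationary SPE each proposer offers the other exactly their discounted continuation value.
If Bob keeps x when proposing and Alice keeps y when proposing, then x = 300 − 0.82y and y = 300 − 0.71x.
Solving: x = 300(1 − 0.82) / (1 − 0.71·0.82) = 54 / 0.4178 ≈ 129.2484.
Alice gets 300 − 129.2484 ≈ 170.7516.

129.25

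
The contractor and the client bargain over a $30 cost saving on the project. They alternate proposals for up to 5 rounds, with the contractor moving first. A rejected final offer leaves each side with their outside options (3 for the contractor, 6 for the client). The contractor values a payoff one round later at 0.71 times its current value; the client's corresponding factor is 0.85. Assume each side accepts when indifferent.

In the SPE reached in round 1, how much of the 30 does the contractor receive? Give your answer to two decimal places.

Round 5 (the contractor proposes): the client gets 6 if talks fail, so the contractor offers 6 and keeps 24.
Round 4 (the client proposes): the contractor can get 24 next round, worth 0.71 × 24 = 17.04 now; the client offers that and keeps 12.96.
Round 3 (the contractor proposes): the client can get 12.96 next round, worth 0.85 × 12.96 = 11.016 now; the contractor offers that and keeps 18.984.
Round 2 (the client proposes): the contractor can get 18.984 next round, worth 0.71 × 18.984 = 13.47864 now, so the client offers 13.47864, keeping 16.52136.
Round 1 (the contractor proposes): the client can get 16.52136 next round, worth 0.85 × 16.52136 = 14.043156 now; the contractor offers that and keeps 15.956844.

15.96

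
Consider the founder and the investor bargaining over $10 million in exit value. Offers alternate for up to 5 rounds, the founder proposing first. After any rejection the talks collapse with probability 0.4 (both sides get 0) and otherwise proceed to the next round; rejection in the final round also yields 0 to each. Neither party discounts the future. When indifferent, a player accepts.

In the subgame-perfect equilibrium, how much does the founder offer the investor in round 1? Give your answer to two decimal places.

By backward induction:
Round 5 (the founder proposes): rejection yields 0 for the investor; the founder offers 0 and keeps 10.
Round 4 (the investor proposes): rejecting gives the founder an expected 0.6 × 10 = 6; the investor offers that and keeps 4.
Round 3 (the founder proposes): rejecting gives the investor an expected 0.6 × 4 = 2.4, so the founder offers 2.4, keeping 7.6.
Round 2 (the investor proposes): rejecting gives the founder an expected 0.6 × 7.6 = 4.56; the investor offers that and keeps 5.44.
Round 1 (the founder proposes): rejecting gives the investor an expected 0.6 × 5.44 = 3.264. The founder offers 3.264 and keeps 10 − 3.264 = 6.736.

3.26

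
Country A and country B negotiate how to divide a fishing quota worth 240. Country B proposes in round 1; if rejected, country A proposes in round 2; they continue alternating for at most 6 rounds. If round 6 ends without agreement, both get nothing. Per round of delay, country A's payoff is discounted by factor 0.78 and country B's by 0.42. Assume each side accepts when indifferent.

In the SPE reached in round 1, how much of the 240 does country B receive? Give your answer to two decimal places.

75.76

Work backward from the last round.
Round 6 (country A proposes): country B will accept anything ≥ 0, so country A offers 0 and keeps 240.
Round 5 (country B proposes): country A can get 240 next round, worth 0.78 × 240 = 187.2 now, so country B offers 187.2, keeping 52.8.
Round 4 (country A proposes): country B can get 52.8 next round, worth 0.42 × 52.8 = 22.176 now, so country A offers 22.176, keeping 217.824.
Round 3 (country B proposes): country A can get 217.824 next round, worth 0.78 × 217.824 = 169.90272 now, so country B offers 169.90272, keeping 70.09728.
Round 2 (country A proposes): country B can get 70.09728 next round, worth 0.42 × 70.09728 = 29.4408576 now; country A offers that and keeps 210.5591424.
Round 1 (country B proposes): country A can get 210.5591424 next round, worth 0.78 × 210.5591424 = 164.236131072 now; country B offers that and keeps 75.763868928.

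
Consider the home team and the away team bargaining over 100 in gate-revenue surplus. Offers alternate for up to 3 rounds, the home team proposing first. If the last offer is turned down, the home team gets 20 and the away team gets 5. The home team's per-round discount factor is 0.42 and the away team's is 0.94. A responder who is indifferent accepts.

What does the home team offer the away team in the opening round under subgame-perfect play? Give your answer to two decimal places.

56.49

Round 3 (the home team proposes): the away team gets 5 if talks fail, so the home team offers 5 and keeps 95.
Round 2 (the away team proposes): the home team can get 95 next round, worth 0.42 × 95 = 39.9 now; the away team offers that and keeps 60.1.
Round 1 (the home team proposes): the away team can get 60.1 next round, worth 0.94 × 60.1 = 56.494 now. The home team offers 56.494 and keeps 100 − 56.494 = 43.506.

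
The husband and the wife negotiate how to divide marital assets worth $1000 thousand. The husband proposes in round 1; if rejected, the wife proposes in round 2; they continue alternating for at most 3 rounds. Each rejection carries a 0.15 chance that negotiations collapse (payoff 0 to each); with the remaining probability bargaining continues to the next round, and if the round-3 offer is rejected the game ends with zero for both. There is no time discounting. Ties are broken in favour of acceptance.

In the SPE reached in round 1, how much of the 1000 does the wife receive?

By backward induction:
Round 3 (the husband proposes): the wife will accept anything ≥ 0, so the husband offers 0 and keeps 1000.
Round 2 (the wife proposes): rejecting gives the husband an expected 0.85 × 1000 = 850; the wife offers that and keeps 150.
Round 1 (the husband proposes): rejecting gives the wife an expected 0.85 × 150 = 127.5, so the husband offers 127.5, keeping 872.5.

127.5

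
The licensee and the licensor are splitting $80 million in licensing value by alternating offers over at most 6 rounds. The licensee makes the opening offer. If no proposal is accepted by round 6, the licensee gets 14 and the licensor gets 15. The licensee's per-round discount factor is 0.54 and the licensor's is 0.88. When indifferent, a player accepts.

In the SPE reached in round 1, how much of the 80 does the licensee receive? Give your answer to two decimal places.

19.11

Round 6 (the licensor proposes): the licensee gets 14 if talks fail, so the licensor offers 14 and keeps 66.
Round 5 (the licensee proposes): the licensor can get 66 next round, worth 0.88 × 66 = 58.08 now, so the licensee offers 58.08, keeping 21.92.
Round 4 (the licensor proposes): the licensee can get 21.92 next round, worth 0.54 × 21.92 = 11.8368 now. The licensor offers 11.8368 and keeps 80 − 11.8368 = 68.1632.
Round 3 (the licensee proposes): the licensor can get 68.1632 next round, worth 0.88 × 68.1632 = 59.983616 now. The licensee offers 59.983616 and keeps 80 − 59.983616 = 20.016384.
Round 2 (the licensor proposes): the licensee can get 20.016384 next round, worth 0.54 × 20.016384 = 10.80884736 now, so the licensor offers 10.80884736, keeping 69.19115264.
Round 1 (the licensee proposes): the licensor can get 69.19115264 next round, worth 0.88 × 69.19115264 = 60.8882143232 now. The licensee offers 60.8882143232 and keeps 80 − 60.8882143232 = 19.1117856768.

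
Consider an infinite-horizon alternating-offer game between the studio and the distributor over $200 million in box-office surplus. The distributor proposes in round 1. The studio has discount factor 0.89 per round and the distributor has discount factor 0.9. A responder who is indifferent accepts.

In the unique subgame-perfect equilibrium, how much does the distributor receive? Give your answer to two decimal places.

110.55

Let x be the distributor's share when the distributor proposes and y be the studio's share when the studio proposes.
The studio accepts iff offered ≥ 0.89·y, so x = 200 − 0.89y. Symmetrically y = 200 − 0.9x.
Substituting: x = 200 − 0.89(200 − 0.9x), giving x(1 − 0.9·0.89) = 200(1 − 0.89).
So x = 200 × 0.11 / 0.199 ≈ 110.5528, and the studio receives 200 − x ≈ 89.4472.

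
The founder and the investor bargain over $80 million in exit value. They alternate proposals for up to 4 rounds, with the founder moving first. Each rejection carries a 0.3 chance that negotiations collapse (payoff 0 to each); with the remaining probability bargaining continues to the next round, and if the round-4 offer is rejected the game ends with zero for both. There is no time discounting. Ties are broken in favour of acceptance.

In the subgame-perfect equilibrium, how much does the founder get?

By backward induction:
Round 4 (the investor proposes): rejection yields 0 for the founder; the investor offers 0 and keeps 80.
Round 3 (the founder proposes): rejecting gives the investor an expected 0.7 × 80 = 56, so the founder offers 56, keeping 24.
Round 2 (the investor proposes): rejecting gives the founder an expected 0.7 × 24 = 16.8; the investor offers that and keeps 63.2.
Round 1 (the founder proposes): rejecting gives the investor an expected 0.7 × 63.2 = 44.24, so the founder offers 44.24, keeping 35.76.

35.76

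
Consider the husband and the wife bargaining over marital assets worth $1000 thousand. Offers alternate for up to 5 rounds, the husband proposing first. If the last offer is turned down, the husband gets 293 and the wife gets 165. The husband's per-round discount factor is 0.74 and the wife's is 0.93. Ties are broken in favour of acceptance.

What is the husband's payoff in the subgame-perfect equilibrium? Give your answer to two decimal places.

Round 5 (the husband proposes): the wife gets 165 if talks fail, so the husband offers 165 and keeps 835.
Round 4 (the wife proposes): the husband can get 835 next round, worth 0.74 × 835 = 617.9 now; the wife offers that and keeps 382.1.
Round 3 (the husband proposes): the wife can get 382.1 next round, worth 0.93 × 382.1 = 355.353 now, so the husband offers 355.353, keeping 644.647.
Round 2 (the wife proposes): the husband can get 644.647 next round, worth 0.74 × 644.647 = 477.03878 now; the wife offers that and keeps 522.96122.
Round 1 (the husband proposes): the wife can get 522.96122 next round, worth 0.93 × 522.96122 = 486.3539346 now. The husband offers 486.3539346 and keeps 1000 − 486.3539346 = 513.6460654.

513.65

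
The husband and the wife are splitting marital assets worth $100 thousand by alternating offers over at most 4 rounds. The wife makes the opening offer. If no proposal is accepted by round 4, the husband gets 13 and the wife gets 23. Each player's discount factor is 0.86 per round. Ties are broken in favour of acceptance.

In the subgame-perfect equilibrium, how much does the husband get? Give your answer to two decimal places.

Round 4 (the husband proposes): the wife gets 23 if talks fail, so the husband offers 23 and keeps 77.
Round 3 (the wife proposes): the husband can get 77 next round, worth 0.86 × 77 = 66.22 now. The wife offers 66.22 and keeps 100 − 66.22 = 33.78.
Round 2 (the husband proposes): the wife can get 33.78 next round, worth 0.86 × 33.78 = 29.0508 now, so the husband offers 29.0508, keeping 70.9492.
Round 1 (the wife proposes): the husband can get 70.9492 next round, worth 0.86 × 70.9492 = 61.016312 now; the wife offers that and keeps 38.983688.

61.02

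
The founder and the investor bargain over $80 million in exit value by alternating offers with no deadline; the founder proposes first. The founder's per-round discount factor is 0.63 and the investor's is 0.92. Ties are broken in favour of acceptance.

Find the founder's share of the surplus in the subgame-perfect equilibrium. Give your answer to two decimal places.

15.22

When the founder proposes, the investor accepts any offer worth at least 0.92 times what the investor would get by proposing next round; and vice versa.
This gives x = 80 − 0.92y and y = 80 − 0.63x, where x and y are each side's share when it proposes.
Hence (1 − 0.92·0.63)x = 80(1 − 0.92), i.e. 0.4204·x = 6.4.
x ≈ 15.2236; the investor's share is 80 − x ≈ 64.7764.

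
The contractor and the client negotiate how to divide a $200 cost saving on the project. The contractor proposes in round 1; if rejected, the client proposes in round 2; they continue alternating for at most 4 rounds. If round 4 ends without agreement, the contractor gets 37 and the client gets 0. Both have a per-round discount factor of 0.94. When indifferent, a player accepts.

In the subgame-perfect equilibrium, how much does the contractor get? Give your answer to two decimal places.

Round 4 (the client proposes): the contractor gets 37 if talks fail, so the client offers 37 and keeps 163.
Round 3 (the contractor proposes): the client can get 163 next round, worth 0.94 × 163 = 153.22 now, so the contractor offers 153.22, keeping 46.78.
Round 2 (the client proposes): the contractor can get 46.78 next round, worth 0.94 × 46.78 = 43.9732 now, so the client offers 43.9732, keeping 156.0268.
Round 1 (the contractor proposes): the client can get 156.0268 next round, worth 0.94 × 156.0268 = 146.665192 now, so the contractor offers 146.665192, keeping 53.334808.

53.33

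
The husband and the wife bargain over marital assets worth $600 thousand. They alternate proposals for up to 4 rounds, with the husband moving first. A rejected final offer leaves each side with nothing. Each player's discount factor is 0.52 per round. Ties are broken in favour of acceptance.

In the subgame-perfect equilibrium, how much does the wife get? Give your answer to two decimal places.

234.12

Work backward from the last round.
Round 4 (the wife proposes): rejection yields 0 for the husband; the wife offers 0 and keeps 600.
Round 3 (the husband proposes): the wife can get 600 next round, worth 0.52 × 600 = 312 now. The husband offers 312 and keeps 600 − 312 = 288.
Round 2 (the wife proposes): the husband can get 288 next round, worth 0.52 × 288 = 149.76 now. The wife offers 149.76 and keeps 600 − 149.76 = 450.24.
Round 1 (the husband proposes): the wife can get 450.24 next round, worth 0.52 × 450.24 = 234.1248 now; the husband offers that and keeps 365.8752.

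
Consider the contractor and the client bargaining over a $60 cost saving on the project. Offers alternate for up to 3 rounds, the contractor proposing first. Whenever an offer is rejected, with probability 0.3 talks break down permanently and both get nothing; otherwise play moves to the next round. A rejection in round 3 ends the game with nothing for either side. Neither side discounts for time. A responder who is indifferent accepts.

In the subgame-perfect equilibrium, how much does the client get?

Round 3 (the contractor proposes): the client will accept anything ≥ 0, so the contractor offers 0 and keeps 60.
Round 2 (the client proposes): rejecting gives the contractor an expected 0.7 × 60 = 42; the client offers that and keeps 18.
Round 1 (the contractor proposes): rejecting gives the client an expected 0.7 × 18 = 12.6, so the contractor offers 12.6, keeping 47.4.

12.6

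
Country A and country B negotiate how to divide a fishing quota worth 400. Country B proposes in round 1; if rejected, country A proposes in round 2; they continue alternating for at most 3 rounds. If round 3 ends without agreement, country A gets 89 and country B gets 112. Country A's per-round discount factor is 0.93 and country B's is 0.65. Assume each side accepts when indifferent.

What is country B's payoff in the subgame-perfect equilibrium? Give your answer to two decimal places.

216.00

Round 3 (country B proposes): country A gets 89 if talks fail, so country B offers 89 and keeps 311.
Round 2 (country A proposes): country B can get 311 next round, worth 0.65 × 311 = 202.15 now; country A offers that and keeps 197.85.
Round 1 (country B proposes): country A can get 197.85 next round, worth 0.93 × 197.85 = 184.0005 now, so country B offers 184.0005, keeping 215.9995.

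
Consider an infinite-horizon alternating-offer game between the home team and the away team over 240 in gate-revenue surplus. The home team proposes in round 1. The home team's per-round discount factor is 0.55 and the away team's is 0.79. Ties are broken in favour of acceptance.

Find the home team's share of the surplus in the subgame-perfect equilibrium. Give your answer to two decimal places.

89.12

Let x be the home team's share when the home team proposes and y be the away team's share when the away team proposes.
The away team accepts iff offered ≥ 0.79·y, so x = 240 − 0.79y. Symmetrically y = 240 − 0.55x.
Substituting: x = 240 − 0.79(240 − 0.55x), giving x(1 − 0.55·0.79) = 240(1 − 0.79).
So x = 240 × 0.21 / 0.5655 ≈ 89.1247, and the away team receives 240 − x ≈ 150.8753.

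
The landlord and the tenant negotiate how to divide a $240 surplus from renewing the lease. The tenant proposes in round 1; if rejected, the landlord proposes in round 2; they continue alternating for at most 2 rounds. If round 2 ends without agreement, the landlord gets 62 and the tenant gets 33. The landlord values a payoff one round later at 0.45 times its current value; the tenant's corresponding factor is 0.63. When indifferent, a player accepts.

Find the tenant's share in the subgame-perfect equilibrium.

146.85

Solve by backward induction from round 2.
Round 2 (the landlord proposes): the tenant gets 33 if talks fail, so the landlord offers 33 and keeps 207.
Round 1 (the tenant proposes): the landlord can get 207 next round, worth 0.45 × 207 = 93.15 now. The tenant offers 93.15 and keeps 240 − 93.15 = 146.85.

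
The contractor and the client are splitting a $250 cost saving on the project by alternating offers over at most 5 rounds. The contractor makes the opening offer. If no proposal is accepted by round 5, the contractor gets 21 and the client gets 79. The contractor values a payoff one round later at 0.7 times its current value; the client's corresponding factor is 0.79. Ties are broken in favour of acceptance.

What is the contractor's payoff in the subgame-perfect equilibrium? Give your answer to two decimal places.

Round 5 (the contractor proposes): the client gets 79 if talks fail, so the contractor offers 79 and keeps 171.
Round 4 (the client proposes): the contractor can get 171 next round, worth 0.7 × 171 = 119.7 now; the client offers that and keeps 130.3.
Round 3 (the contractor proposes): the client can get 130.3 next round, worth 0.79 × 130.3 = 102.937 now, so the contractor offers 102.937, keeping 147.063.
Round 2 (the client proposes): the contractor can get 147.063 next round, worth 0.7 × 147.063 = 102.9441 now. The client offers 102.9441 and keeps 250 − 102.9441 = 147.0559.
Round 1 (the contractor proposes): the client can get 147.0559 next round, worth 0.79 × 147.0559 = 116.174161 now, so the contractor offers 116.174161, keeping 133.825839.

133.83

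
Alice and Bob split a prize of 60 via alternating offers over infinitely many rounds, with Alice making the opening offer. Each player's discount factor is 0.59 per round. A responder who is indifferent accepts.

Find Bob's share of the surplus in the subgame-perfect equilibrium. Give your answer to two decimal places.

Let x be Alice's share when Alice proposes and y be Bob's share when Bob proposes.
Bob accepts iff offered ≥ 0.59·y, so x = 60 − 0.59y. Symmetrically y = 60 − 0.59x.
Substituting: x = 60 − 0.59(60 − 0.59x), giving x(1 − 0.59·0.59) = 60(1 − 0.59).
So x = 60 × 0.41 / 0.6519 ≈ 37.7358, and Bob receives 60 − x ≈ 22.2642.

22.26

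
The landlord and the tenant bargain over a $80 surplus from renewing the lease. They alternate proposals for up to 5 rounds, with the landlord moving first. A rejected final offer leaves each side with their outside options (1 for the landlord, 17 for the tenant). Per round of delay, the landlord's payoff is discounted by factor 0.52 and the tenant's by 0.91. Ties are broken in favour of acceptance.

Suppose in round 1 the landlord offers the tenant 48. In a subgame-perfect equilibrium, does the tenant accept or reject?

Reject

Round 5 (the landlord proposes): the tenant gets 17 if talks fail, so the landlord offers 17 and keeps 63.
Round 4 (the tenant proposes): the landlord can get 63 next round, worth 0.52 × 63 = 32.76 now. The tenant offers 32.76 and keeps 80 − 32.76 = 47.24.
Round 3 (the landlord proposes): the tenant can get 47.24 next round, worth 0.91 × 47.24 = 42.9884 now. The landlord offers 42.9884 and keeps 80 − 42.9884 = 37.0116.
Round 2 (the tenant proposes): the landlord can get 37.0116 next round, worth 0.52 × 37.0116 = 19.246032 now; the tenant offers that and keeps 60.753968.
So by rejecting in round 1, the tenant gets 60.753968 next round, worth 0.91 × 60.753968 = 55.28611088 now.
Offer 48 < 55.28611088, so the tenant rejects.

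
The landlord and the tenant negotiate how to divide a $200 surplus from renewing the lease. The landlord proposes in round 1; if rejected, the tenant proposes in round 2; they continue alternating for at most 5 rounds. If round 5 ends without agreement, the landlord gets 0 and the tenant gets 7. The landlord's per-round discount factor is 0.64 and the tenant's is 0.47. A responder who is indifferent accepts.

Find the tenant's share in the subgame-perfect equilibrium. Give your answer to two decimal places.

44.65

Round 5 (the landlord proposes): the tenant gets 7 if talks fail, so the landlord offers 7 and keeps 193.
Round 4 (the tenant proposes): the landlord can get 193 next round, worth 0.64 × 193 = 123.52 now, so the tenant offers 123.52, keeping 76.48.
Round 3 (the landlord proposes): the tenant can get 76.48 next round, worth 0.47 × 76.48 = 35.9456 now, so the landlord offers 35.9456, keeping 164.0544.
Round 2 (the tenant proposes): the landlord can get 164.0544 next round, worth 0.64 × 164.0544 = 104.994816 now. The tenant offers 104.994816 and keeps 200 − 104.994816 = 95.005184.
Round 1 (the landlord proposes): the tenant can get 95.005184 next round, worth 0.47 × 95.005184 = 44.65243648 now. The landlord offers 44.65243648 and keeps 200 − 44.65243648 = 155.34756352.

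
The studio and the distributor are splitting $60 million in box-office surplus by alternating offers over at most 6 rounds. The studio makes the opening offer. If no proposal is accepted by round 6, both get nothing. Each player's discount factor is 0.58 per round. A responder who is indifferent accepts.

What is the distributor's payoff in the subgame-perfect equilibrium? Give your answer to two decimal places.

Work backward from the last round.
Round 6 (the distributor proposes): the studio will accept anything ≥ 0, so the distributor offers 0 and keeps 60.
Round 5 (the studio proposes): the distributor can get 60 next round, worth 0.58 × 60 = 34.8 now; the studio offers that and keeps 25.2.
Round 4 (the distributor proposes): the studio can get 25.2 next round, worth 0.58 × 25.2 = 14.616 now; the distributor offers that and keeps 45.384.
Round 3 (the studio proposes): the distributor can get 45.384 next round, worth 0.58 × 45.384 = 26.32272 now. The studio offers 26.32272 and keeps 60 − 26.32272 = 33.67728.
Round 2 (the distributor proposes): the studio can get 33.67728 next round, worth 0.58 × 33.67728 = 19.5328224 now, so the distributor offers 19.5328224, keeping 40.4671776.
Round 1 (the studio proposes): the distributor can get 40.4671776 next round, worth 0.58 × 40.4671776 = 23.470963008 now. The studio offers 23.470963008 and keeps 60 − 23.470963008 = 36.529036992.

23.47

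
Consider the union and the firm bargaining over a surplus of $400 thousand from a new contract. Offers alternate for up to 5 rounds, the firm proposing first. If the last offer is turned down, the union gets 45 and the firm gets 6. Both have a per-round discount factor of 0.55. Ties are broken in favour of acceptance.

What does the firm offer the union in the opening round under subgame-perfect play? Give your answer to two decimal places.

133.07

Round 5 (the firm proposes): the union gets 45 if talks fail, so the firm offers 45 and keeps 355.
Round 4 (the union proposes): the firm can get 355 next round, worth 0.55 × 355 = 195.25 now. The union offers 195.25 and keeps 400 − 195.25 = 204.75.
Round 3 (the firm proposes): the union can get 204.75 next round, worth 0.55 × 204.75 = 112.6125 now, so the firm offers 112.6125, keeping 287.3875.
Round 2 (the union proposes): the firm can get 287.3875 next round, worth 0.55 × 287.3875 = 158.063125 now. The union offers 158.063125 and keeps 400 − 158.063125 = 241.936875.
Round 1 (the firm proposes): the union can get 241.936875 next round, worth 0.55 × 241.936875 = 133.06528125 now, so the firm offers 133.06528125, keeping 266.93471875.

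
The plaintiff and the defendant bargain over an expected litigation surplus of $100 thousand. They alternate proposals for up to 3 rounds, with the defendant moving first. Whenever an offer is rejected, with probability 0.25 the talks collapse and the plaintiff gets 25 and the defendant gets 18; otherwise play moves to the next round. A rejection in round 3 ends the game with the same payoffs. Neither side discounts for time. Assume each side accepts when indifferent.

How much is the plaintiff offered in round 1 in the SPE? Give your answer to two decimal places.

35.69

Round 3 (the defendant proposes): the plaintiff gets 25 if talks fail, so the defendant offers 25 and keeps 75.
Round 2 (the plaintiff proposes): rejecting gives the defendant an expected 0.75 × 75 + 0.25 × 18 = 60.75, so the plaintiff offers 60.75, keeping 39.25.
Round 1 (the defendant proposes): rejecting gives the plaintiff an expected 0.75 × 39.25 + 0.25 × 25 = 35.6875. The defendant offers 35.6875 and keeps 100 − 35.6875 = 64.3125.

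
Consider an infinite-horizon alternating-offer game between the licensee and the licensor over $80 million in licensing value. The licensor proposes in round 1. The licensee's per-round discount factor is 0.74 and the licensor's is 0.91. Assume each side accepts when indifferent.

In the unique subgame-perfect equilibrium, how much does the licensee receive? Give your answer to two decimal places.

In a stationary SPE each proposer offers the other exactly their discounted continuation value.
If the licensor keeps x when proposing and the licensee keeps y when proposing, then x = 80 − 0.74y and y = 80 − 0.91x.
Solving: x = 80(1 − 0.74) / (1 − 0.91·0.74) = 20.8 / 0.3266 ≈ 63.6865.
The licensee gets 80 − 63.6865 ≈ 16.3135.

16.31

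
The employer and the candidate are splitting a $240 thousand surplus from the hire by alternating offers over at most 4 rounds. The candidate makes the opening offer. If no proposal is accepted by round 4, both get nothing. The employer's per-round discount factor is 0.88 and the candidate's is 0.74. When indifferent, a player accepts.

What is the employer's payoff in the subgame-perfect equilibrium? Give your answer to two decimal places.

Work backward from the last round.
Round 4 (the employer proposes): the candidate will accept anything ≥ 0, so the employer offers 0 and keeps 240.
Round 3 (the candidate proposes): the employer can get 240 next round, worth 0.88 × 240 = 211.2 now. The candidate offers 211.2 and keeps 240 − 211.2 = 28.8.
Round 2 (the employer proposes): the candidate can get 28.8 next round, worth 0.74 × 28.8 = 21.312 now, so the employer offers 21.312, keeping 218.688.
Round 1 (the candidate proposes): the employer can get 218.688 next round, worth 0.88 × 218.688 = 192.44544 now. The candidate offers 192.44544 and keeps 240 − 192.44544 = 47.55456.

192.45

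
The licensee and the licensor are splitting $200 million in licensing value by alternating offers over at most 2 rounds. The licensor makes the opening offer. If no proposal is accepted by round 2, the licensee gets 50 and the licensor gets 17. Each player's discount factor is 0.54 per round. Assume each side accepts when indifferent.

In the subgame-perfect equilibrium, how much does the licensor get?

101.18

Round 2 (the licensee proposes): the licensor gets 17 if talks fail, so the licensee offers 17 and keeps 183.
Round 1 (the licensor proposes): the licensee can get 183 next round, worth 0.54 × 183 = 98.82 now. The licensor offers 98.82 and keeps 200 − 98.82 = 101.18.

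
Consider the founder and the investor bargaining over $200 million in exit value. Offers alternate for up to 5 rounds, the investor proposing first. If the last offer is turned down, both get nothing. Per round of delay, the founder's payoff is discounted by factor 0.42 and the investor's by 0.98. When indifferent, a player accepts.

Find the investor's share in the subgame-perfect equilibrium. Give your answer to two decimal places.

Solve by backward induction from round 5.
Round 5 (the investor proposes): rejection yields 0 for the founder; the investor offers 0 and keeps 200.
Round 4 (the founder proposes): the investor can get 200 next round, worth 0.98 × 200 = 196 now. The founder offers 196 and keeps 200 − 196 = 4.
Round 3 (the investor proposes): the founder can get 4 next round, worth 0.42 × 4 = 1.68 now. The investor offers 1.68 and keeps 200 − 1.68 = 198.32.
Round 2 (the founder proposes): the investor can get 198.32 next round, worth 0.98 × 198.32 = 194.3536 now. The founder offers 194.3536 and keeps 200 − 194.3536 = 5.6464.
Round 1 (the investor proposes): the founder can get 5.6464 next round, worth 0.42 × 5.6464 = 2.371488 now. The investor offers 2.371488 and keeps 200 − 2.371488 = 197.628512.

197.63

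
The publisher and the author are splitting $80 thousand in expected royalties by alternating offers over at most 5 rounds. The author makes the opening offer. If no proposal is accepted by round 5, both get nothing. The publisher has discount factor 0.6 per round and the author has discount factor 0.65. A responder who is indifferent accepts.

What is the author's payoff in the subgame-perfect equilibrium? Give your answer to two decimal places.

Work backward from the last round.
Round 5 (the author proposes): rejection yields 0 for the publisher; the author offers 0 and keeps 80.
Round 4 (the publisher proposes): the author can get 80 next round, worth 0.65 × 80 = 52 now. The publisher offers 52 and keeps 80 − 52 = 28.
Round 3 (the author proposes): the publisher can get 28 next round, worth 0.6 × 28 = 16.8 now; the author offers that and keeps 63.2.
Round 2 (the publisher proposes): the author can get 63.2 next round, worth 0.65 × 63.2 = 41.08 now; the publisher offers that and keeps 38.92.
Round 1 (the author proposes): the publisher can get 38.92 next round, worth 0.6 × 38.92 = 23.352 now. The author offers 23.352 and keeps 80 − 23.352 = 56.648.

56.65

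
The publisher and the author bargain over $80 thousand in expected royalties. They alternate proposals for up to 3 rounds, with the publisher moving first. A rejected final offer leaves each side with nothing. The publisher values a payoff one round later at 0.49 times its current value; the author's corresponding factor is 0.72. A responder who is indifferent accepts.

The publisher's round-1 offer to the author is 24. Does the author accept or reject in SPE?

Round 3 (the publisher proposes): the author will accept anything ≥ 0, so the publisher offers 0 and keeps 80.
Round 2 (the author proposes): the publisher can get 80 next round, worth 0.49 × 80 = 39.2 now. The author offers 39.2 and keeps 80 − 39.2 = 40.8.
So by rejecting in round 1, the author gets 40.8 next round, worth 0.72 × 40.8 = 29.376 now.
Offer 24 < 29.376, so the author rejects.

Reject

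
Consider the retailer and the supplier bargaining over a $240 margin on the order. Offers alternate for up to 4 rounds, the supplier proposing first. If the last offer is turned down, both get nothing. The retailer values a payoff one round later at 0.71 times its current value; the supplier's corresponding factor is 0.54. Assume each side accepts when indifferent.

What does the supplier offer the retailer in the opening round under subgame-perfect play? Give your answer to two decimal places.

143.72

Solve by backward induction from round 4.
Round 4 (the retailer proposes): the supplier will accept anything ≥ 0, so the retailer offers 0 and keeps 240.
Round 3 (the supplier proposes): the retailer can get 240 next round, worth 0.71 × 240 = 170.4 now; the supplier offers that and keeps 69.6.
Round 2 (the retailer proposes): the supplier can get 69.6 next round, worth 0.54 × 69.6 = 37.584 now. The retailer offers 37.584 and keeps 240 − 37.584 = 202.416.
Round 1 (the supplier proposes): the retailer can get 202.416 next round, worth 0.71 × 202.416 = 143.71536 now; the supplier offers that and keeps 96.28464.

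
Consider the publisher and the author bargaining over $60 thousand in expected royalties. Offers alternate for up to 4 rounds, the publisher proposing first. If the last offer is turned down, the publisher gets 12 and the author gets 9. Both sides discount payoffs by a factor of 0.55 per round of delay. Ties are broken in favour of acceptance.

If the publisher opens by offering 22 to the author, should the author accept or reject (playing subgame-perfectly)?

Round 4 (the author proposes): the publisher gets 12 if talks fail, so the author offers 12 and keeps 48.
Round 3 (the publisher proposes): the author can get 48 next round, worth 0.55 × 48 = 26.4 now. The publisher offers 26.4 and keeps 60 − 26.4 = 33.6.
Round 2 (the author proposes): the publisher can get 33.6 next round, worth 0.55 × 33.6 = 18.48 now, so the author offers 18.48, keeping 41.52.
So by rejecting in round 1, the author gets 41.52 next round, worth 0.55 × 41.52 = 22.836 now.
Offer 22 < 22.836, so the author rejects.

Reject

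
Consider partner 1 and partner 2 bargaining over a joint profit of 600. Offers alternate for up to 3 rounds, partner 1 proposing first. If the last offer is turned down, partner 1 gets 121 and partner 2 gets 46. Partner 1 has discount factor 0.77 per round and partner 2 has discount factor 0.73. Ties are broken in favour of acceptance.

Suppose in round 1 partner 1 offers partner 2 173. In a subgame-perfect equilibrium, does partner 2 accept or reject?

Accept

Work out partner 2's continuation value if the offer is rejected.
Round 3 (partner 1 proposes): partner 2 gets 46 if talks fail, so partner 1 offers 46 and keeps 554.
Round 2 (partner 2 proposes): partner 1 can get 554 next round, worth 0.77 × 554 = 426.58 now; partner 2 offers that and keeps 173.42.
So by rejecting in round 1, partner 2 gets 173.42 next round, worth 0.73 × 173.42 = 126.5966 now.
Offer 173 ≥ 126.5966, so partner 2 accepts.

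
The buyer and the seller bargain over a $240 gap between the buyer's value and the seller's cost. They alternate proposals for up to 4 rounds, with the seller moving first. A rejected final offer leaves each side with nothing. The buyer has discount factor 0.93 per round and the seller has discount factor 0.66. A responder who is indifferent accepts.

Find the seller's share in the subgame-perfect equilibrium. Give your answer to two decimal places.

Round 4 (the buyer proposes): the seller will accept anything ≥ 0, so the buyer offers 0 and keeps 240.
Round 3 (the seller proposes): the buyer can get 240 next round, worth 0.93 × 240 = 223.2 now. The seller offers 223.2 and keeps 240 − 223.2 = 16.8.
Round 2 (the buyer proposes): the seller can get 16.8 next round, worth 0.66 × 16.8 = 11.088 now; the buyer offers that and keeps 228.912.
Round 1 (the seller proposes): the buyer can get 228.912 next round, worth 0.93 × 228.912 = 212.88816 now. The seller offers 212.88816 and keeps 240 − 212.88816 = 27.11184.

27.11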